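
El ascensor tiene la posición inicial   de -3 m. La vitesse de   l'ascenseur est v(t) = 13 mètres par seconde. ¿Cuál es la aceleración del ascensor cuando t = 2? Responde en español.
Partiendo de la velocidad v(t) = 13, tomamos 1 derivada. Tomando d/dt de v(t), encontramos a(t) = 0. De la ecuación de la aceleración a(t) = 0, sustituimos t = 2 para obtener a = 0.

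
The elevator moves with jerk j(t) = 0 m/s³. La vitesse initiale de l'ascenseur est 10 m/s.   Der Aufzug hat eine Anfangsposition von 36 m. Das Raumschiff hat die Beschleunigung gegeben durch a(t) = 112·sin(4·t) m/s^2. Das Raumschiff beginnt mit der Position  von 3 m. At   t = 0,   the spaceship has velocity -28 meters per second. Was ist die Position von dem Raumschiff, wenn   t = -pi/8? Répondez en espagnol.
Para resolver esto, necesitamos tomar 2 antiderivadas de nuestra ecuación de la aceleración a(t) = 112·sin(4·t). La antiderivada de la aceleración es la velocidad. Usando v(0) = -28, obtenemos v(t) = -28·cos(4·t). Tomando ∫v(t)dt y aplicando x(0) = 3, encontramos x(t) = 3 - 7·sin(4·t). Tenemos la posición x(t) = 3 - 7·sin(4·t). Sustituyendo t = -pi/8: x(-pi/8) = 10.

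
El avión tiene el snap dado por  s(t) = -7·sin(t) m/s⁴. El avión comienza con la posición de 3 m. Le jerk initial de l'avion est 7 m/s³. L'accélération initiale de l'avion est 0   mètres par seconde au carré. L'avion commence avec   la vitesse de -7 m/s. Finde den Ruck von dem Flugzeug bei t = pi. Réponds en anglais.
To find the answer, we compute 1 antiderivative of s(t) = -7·sin(t). The antiderivative of snap is jerk. Using j(0) = 7, we get j(t) = 7·cos(t). We have jerk j(t) = 7·cos(t). Substituting t = pi: j(pi) = -7.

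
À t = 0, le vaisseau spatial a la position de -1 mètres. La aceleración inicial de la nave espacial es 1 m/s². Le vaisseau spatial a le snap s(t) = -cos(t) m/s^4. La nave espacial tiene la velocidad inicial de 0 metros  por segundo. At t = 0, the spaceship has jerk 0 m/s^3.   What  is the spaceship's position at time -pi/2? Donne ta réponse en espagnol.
Necesitamos integrar nuestra ecuación del snap s(t) = -cos(t) 4 veces. La integral del snap, con j(0) = 0, da la sacudida: j(t) = -sin(t). La antiderivada de la sacudida es la aceleración. Usando a(0) = 1, obtenemos a(t) = cos(t). Tomando ∫a(t)dt y aplicando v(0) = 0, encontramos v(t) = sin(t). La integral de la velocidad, con x(0) = -1, da la posición: x(t) = -cos(t). De la ecuación de la posición x(t) = -cos(t), sustituimos t = -pi/2 para obtener x = 0.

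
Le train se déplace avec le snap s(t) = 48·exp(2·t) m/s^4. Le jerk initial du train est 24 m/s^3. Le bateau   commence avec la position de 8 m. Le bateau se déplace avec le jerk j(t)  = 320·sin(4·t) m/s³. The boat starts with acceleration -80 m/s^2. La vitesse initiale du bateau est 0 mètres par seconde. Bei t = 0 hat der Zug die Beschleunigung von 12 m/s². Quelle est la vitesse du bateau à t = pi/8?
En partant du jerk j(t) = 320·sin(4·t), nous prenons 2 primitives. En intégrant le jerk et en utilisant la condition initiale a(0) = -80, nous obtenons a(t) = -80·cos(4·t). La primitive de l'accélération, avec v(0) = 0, donne la vitesse: v(t) = -20·sin(4·t). En utilisant v(t) = -20·sin(4·t) et en substituant t = pi/8, nous trouvons v = -20.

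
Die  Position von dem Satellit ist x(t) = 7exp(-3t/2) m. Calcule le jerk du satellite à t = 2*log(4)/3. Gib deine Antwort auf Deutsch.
Wir müssen unsere Gleichung für die Position x(t) = 7·exp(-3·t/2) 3-mal ableiten. Die Ableitung von der Position ergibt die Geschwindigkeit: v(t) = -21·exp(-3·t/2)/2. Durch Ableiten von der Geschwindigkeit erhalten wir die Beschleunigung: a(t) = 63·exp(-3·t/2)/4. Durch Ableiten von der Beschleunigung erhalten wir den Ruck: j(t) = -189·exp(-3·t/2)/8. Wir haben den Ruck j(t) = -189·exp(-3·t/2)/8. Durch Einsetzen von t = 2*log(4)/3: j(2*log(4)/3) = -189/32.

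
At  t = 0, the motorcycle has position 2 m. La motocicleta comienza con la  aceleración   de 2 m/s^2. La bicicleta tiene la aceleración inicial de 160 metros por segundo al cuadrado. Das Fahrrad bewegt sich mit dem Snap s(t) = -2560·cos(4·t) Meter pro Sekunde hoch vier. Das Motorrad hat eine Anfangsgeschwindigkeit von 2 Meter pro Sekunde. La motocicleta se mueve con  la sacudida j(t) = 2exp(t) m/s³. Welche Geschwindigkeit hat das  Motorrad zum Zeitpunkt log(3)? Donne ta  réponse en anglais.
To solve this, we need to take 2 antiderivatives of our jerk equation j(t) = 2·exp(t). The antiderivative of jerk is acceleration. Using a(0) = 2, we get a(t) = 2·exp(t). The integral of acceleration is velocity. Using v(0) = 2, we get v(t) = 2·exp(t). We have velocity v(t) = 2·exp(t). Substituting t = log(3): v(log(3)) = 6.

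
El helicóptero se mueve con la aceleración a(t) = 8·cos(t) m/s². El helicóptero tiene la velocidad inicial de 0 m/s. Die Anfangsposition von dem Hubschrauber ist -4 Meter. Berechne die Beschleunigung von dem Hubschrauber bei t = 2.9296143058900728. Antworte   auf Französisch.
Nous avons l'accélération a(t) = 8·cos(t). En substituant t = 2.9296143058900728: a(2.9296143058900728) = -7.82093275914074.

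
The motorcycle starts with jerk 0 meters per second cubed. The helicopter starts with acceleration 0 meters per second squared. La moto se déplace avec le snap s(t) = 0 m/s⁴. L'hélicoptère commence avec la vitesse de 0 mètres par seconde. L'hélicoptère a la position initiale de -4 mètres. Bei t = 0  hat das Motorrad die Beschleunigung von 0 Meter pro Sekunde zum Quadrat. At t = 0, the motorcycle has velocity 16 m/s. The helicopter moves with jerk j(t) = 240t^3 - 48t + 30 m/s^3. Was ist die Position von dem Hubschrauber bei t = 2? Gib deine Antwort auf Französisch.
Pour résoudre ceci, nous devons prendre 3 intégrales de notre équation du jerk j(t) = 240·t^3 - 48·t + 30. En intégrant le jerk et en utilisant la condition initiale a(0) = 0, nous obtenons a(t) = 6·t·(10·t^3 - 4·t + 5). La primitive de l'accélération est la vitesse. En utilisant v(0) = 0, nous obtenons v(t) = t^2·(12·t^3 - 8·t + 15). La primitive de la vitesse, avec x(0) = -4, donne la position: x(t) = 2·t^6 - 2·t^4 + 5·t^3 - 4. Nous avons la position x(t) = 2·t^6 - 2·t^4 + 5·t^3 - 4. En substituant t = 2: x(2) = 132.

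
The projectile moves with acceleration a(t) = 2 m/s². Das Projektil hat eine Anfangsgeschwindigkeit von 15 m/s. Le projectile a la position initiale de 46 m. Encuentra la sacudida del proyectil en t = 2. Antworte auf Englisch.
To solve this, we need to take 1 derivative of our acceleration equation a(t) = 2. The derivative of acceleration gives jerk: j(t) = 0. From the given jerk equation j(t) = 0, we substitute t = 2 to get j = 0.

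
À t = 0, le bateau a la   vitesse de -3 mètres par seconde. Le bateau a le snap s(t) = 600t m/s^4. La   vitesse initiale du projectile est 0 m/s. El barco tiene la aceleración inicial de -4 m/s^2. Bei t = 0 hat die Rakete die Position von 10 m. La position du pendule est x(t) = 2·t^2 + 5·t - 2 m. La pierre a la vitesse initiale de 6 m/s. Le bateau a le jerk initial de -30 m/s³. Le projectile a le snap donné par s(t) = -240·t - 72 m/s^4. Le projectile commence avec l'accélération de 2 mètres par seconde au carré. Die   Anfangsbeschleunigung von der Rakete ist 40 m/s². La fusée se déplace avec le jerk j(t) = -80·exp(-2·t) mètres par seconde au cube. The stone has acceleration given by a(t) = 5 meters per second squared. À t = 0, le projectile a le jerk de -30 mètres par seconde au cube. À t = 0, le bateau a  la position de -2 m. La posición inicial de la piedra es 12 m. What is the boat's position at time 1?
We must find the antiderivative of our snap equation s(t) = 600·t 4 times. The antiderivative of snap is jerk. Using j(0) = -30, we get j(t) = 300·t^2 - 30. Integrating jerk and using the initial condition a(0) = -4, we get a(t) = 100·t^3 - 30·t - 4. The integral of acceleration, with v(0) = -3, gives velocity: v(t) = 25·t^4 - 15·t^2 - 4·t - 3. Integrating velocity and using the initial condition x(0) = -2, we get x(t) = 5·t^5 - 5·t^3 - 2·t^2 - 3·t - 2. From the given position equation x(t) = 5·t^5 - 5·t^3 - 2·t^2 - 3·t - 2, we substitute t = 1 to get x = -7.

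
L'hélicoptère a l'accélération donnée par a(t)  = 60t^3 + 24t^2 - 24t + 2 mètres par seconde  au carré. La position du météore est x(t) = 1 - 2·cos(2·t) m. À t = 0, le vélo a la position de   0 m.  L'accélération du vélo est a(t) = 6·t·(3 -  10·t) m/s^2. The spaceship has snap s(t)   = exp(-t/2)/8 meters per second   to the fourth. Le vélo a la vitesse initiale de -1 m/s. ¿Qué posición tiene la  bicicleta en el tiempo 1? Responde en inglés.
To solve this, we need to take 2 integrals of our acceleration equation a(t) = 6·t·(3 - 10·t). The antiderivative of acceleration, with v(0) = -1, gives velocity: v(t) = -20·t^3 + 9·t^2 - 1. Taking ∫v(t)dt and applying x(0) = 0, we find x(t) = -5·t^4 + 3·t^3 - t. We have position x(t) = -5·t^4 + 3·t^3 - t. Substituting t = 1: x(1) = -3.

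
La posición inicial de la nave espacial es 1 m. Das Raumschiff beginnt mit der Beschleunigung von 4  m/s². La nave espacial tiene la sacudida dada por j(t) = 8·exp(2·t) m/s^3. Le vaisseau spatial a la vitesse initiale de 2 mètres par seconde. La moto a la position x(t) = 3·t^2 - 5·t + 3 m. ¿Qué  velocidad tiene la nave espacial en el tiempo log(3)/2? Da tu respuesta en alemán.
Um dies zu lösen, müssen wir 2 Integrale unserer Gleichung für den Ruck j(t) = 8·exp(2·t) finden. Die Stammfunktion von dem Ruck, mit a(0) = 4, ergibt die Beschleunigung: a(t) = 4·exp(2·t). Durch Integration von der Beschleunigung und Verwendung der Anfangsbedingung v(0) = 2, erhalten wir v(t) = 2·exp(2·t). Mit v(t) = 2·exp(2·t) und Einsetzen von t = log(3)/2, finden wir v = 6.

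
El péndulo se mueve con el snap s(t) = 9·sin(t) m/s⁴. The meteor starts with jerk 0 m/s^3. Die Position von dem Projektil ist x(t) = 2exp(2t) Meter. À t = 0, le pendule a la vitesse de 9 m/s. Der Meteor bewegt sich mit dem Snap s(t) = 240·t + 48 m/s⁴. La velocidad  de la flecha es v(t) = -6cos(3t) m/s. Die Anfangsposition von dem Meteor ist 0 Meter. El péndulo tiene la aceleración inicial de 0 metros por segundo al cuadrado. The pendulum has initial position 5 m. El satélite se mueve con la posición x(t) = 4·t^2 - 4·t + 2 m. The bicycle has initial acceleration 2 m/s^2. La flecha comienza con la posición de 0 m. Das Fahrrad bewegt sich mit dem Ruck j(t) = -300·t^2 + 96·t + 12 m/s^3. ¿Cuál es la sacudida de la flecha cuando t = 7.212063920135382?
Debemos derivar nuestra ecuación de la velocidad v(t) = -6·cos(3·t) 2 veces. Tomando d/dt de v(t), encontramos a(t) = 18·sin(3·t). Tomando d/dt de a(t), encontramos j(t) = 54·cos(3·t). Tenemos la sacudida j(t) = 54·cos(3·t). Sustituyendo t = 7.212063920135382: j(7.212063920135382) = -50.6337209314964.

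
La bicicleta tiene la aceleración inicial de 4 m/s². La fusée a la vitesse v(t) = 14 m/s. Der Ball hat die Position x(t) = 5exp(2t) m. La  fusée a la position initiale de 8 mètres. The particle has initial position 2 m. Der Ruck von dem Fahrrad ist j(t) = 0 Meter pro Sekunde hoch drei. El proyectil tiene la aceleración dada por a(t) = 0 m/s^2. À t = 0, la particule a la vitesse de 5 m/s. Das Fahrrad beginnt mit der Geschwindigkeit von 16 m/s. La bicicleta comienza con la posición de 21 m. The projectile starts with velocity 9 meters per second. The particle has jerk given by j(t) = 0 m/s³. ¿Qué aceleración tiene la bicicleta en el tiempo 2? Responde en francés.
En partant du jerk j(t) = 0, nous prenons 1 intégrale. L'intégrale du jerk, avec a(0) = 4, donne l'accélération: a(t) = 4. En utilisant a(t) = 4 et en substituant t = 2, nous trouvons a = 4.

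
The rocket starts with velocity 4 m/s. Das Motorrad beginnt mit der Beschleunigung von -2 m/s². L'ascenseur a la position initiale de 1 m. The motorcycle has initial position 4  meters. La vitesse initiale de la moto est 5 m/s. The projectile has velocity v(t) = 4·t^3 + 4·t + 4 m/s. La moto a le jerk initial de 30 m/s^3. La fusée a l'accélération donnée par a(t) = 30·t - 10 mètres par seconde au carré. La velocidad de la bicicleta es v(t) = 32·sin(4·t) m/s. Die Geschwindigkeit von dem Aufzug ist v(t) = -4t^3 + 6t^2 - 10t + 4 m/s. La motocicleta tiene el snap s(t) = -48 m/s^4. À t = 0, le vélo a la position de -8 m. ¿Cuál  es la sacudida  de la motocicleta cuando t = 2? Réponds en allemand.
Wir müssen unsere Gleichung für den Snap s(t) = -48 1-mal integrieren. Das Integral von dem Snap, mit j(0) = 30, ergibt den Ruck: j(t) = 30 - 48·t. Aus der Gleichung für den Ruck j(t) = 30 - 48·t, setzen wir t = 2 ein und erhalten j = -66.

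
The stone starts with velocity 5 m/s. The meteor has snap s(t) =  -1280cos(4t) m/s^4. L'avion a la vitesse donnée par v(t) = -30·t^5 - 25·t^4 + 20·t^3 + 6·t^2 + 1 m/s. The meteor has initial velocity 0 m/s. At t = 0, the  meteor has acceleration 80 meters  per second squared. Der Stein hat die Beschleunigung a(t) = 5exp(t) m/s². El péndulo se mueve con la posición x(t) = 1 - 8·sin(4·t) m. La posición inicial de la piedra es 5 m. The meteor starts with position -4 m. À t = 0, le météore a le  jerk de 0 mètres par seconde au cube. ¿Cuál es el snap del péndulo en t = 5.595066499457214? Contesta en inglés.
We must differentiate our position equation x(t) = 1 - 8·sin(4·t) 4 times. Differentiating position, we get velocity: v(t) = -32·cos(4·t). Taking d/dt of v(t), we find a(t) = 128·sin(4·t). The derivative of acceleration gives jerk: j(t) = 512·cos(4·t). The derivative of jerk gives snap: s(t) = -2048·sin(4·t). Using s(t) = -2048·sin(4·t) and substituting t = 5.595066499457214, we find s = 776.953781076256.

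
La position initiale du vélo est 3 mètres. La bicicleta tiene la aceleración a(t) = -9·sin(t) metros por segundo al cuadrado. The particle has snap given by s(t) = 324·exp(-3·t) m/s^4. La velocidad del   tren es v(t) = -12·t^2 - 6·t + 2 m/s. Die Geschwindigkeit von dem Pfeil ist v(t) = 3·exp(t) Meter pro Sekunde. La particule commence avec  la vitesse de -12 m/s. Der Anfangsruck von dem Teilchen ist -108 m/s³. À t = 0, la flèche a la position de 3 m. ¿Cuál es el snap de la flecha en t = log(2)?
Debemos derivar nuestra ecuación de la velocidad v(t) = 3·exp(t) 3 veces. Derivando la velocidad, obtenemos la aceleración: a(t) = 3·exp(t). La derivada de la aceleración da la sacudida: j(t) = 3·exp(t). Tomando d/dt de j(t), encontramos s(t) = 3·exp(t). Tenemos el snap s(t) = 3·exp(t). Sustituyendo t = log(2): s(log(2)) = 6.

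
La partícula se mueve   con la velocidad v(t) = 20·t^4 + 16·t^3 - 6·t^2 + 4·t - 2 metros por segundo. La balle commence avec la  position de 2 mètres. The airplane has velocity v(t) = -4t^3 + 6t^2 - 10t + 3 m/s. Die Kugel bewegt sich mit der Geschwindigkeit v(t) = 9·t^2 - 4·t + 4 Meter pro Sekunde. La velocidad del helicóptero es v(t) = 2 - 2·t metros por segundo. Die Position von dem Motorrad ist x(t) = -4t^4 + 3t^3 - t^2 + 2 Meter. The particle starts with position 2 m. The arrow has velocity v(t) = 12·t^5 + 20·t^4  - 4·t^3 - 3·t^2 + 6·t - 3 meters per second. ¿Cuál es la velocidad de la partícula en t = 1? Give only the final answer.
La velocidad en t = 1 es v = 32.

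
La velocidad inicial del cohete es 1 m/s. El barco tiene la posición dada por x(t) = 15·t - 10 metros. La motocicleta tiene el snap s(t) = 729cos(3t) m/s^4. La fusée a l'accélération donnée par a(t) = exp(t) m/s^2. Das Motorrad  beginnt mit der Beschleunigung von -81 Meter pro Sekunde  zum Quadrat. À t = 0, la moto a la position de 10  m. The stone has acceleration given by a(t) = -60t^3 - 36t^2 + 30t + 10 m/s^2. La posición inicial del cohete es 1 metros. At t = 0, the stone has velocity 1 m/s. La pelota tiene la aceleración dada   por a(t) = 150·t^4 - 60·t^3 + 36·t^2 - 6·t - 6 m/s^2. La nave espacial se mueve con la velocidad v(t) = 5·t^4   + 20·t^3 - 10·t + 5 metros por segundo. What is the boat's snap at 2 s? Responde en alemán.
Wir müssen unsere Gleichung für die Position x(t) = 15·t - 10 4-mal ableiten. Durch Ableiten von der Position erhalten wir die Geschwindigkeit: v(t) = 15. Die Ableitung von der Geschwindigkeit ergibt die Beschleunigung: a(t) = 0. Mit d/dt von a(t) finden wir j(t) = 0. Durch Ableiten von dem Ruck erhalten wir den Snap: s(t) = 0. Wir haben den Snap s(t) = 0. Durch Einsetzen von t = 2: s(2) = 0.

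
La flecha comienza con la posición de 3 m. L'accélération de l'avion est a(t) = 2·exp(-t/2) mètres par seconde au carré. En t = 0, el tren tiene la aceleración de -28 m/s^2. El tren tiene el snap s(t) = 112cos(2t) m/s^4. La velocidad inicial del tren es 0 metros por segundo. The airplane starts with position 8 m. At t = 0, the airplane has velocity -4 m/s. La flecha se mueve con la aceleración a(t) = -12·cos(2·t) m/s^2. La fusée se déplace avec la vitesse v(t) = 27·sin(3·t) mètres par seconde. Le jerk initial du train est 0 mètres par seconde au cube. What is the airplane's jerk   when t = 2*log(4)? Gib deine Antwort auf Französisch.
Pour résoudre ceci, nous devons prendre 1 dérivée de notre équation de l'accélération a(t) = 2·exp(-t/2). La dérivée de l'accélération donne le jerk: j(t) = -exp(-t/2). De l'équation du jerk j(t) = -exp(-t/2), nous substituons t = 2*log(4) pour obtenir j = -1/4.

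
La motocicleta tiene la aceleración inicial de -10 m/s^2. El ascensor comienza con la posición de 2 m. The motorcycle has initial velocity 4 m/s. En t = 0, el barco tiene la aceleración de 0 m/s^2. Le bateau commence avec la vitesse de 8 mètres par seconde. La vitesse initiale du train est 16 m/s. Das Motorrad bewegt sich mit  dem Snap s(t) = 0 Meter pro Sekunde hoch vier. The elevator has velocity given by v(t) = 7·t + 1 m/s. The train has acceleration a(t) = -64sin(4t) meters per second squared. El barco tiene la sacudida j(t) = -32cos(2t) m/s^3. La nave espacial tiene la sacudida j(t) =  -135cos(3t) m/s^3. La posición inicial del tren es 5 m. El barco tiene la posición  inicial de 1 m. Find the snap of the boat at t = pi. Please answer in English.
Starting from jerk j(t) = -32·cos(2·t), we take 1 derivative. Taking d/dt of j(t), we find s(t) = 64·sin(2·t). Using s(t) = 64·sin(2·t) and substituting t = pi, we find s = 0.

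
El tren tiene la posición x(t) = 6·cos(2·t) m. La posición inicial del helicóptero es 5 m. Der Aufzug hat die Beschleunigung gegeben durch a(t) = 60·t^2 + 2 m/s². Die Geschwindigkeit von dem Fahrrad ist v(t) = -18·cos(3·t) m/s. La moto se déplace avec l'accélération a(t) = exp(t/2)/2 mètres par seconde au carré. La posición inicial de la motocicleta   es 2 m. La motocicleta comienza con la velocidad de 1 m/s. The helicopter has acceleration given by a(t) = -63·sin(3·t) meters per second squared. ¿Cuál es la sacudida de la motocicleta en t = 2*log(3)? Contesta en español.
Debemos derivar nuestra ecuación de la aceleración a(t) = exp(t/2)/2 1 vez. La derivada de la aceleración da la sacudida: j(t) = exp(t/2)/4. De la ecuación de la sacudida j(t) = exp(t/2)/4, sustituimos t = 2*log(3) para obtener j = 3/4.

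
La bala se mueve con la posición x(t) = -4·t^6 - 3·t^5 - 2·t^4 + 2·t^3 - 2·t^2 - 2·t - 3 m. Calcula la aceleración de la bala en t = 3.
Debemos derivar nuestra ecuación de la posición x(t) = -4·t^6 - 3·t^5 - 2·t^4 + 2·t^3 - 2·t^2 - 2·t - 3 2 veces. La derivada de la posición da la velocidad: v(t) = -24·t^5 - 15·t^4 - 8·t^3 + 6·t^2 - 4·t - 2. La derivada de la velocidad da la aceleración: a(t) = -120·t^4 - 60·t^3 - 24·t^2 + 12·t - 4. Usando a(t) = -120·t^4 - 60·t^3 - 24·t^2 + 12·t - 4 y sustituyendo t = 3, encontramos a = -11524.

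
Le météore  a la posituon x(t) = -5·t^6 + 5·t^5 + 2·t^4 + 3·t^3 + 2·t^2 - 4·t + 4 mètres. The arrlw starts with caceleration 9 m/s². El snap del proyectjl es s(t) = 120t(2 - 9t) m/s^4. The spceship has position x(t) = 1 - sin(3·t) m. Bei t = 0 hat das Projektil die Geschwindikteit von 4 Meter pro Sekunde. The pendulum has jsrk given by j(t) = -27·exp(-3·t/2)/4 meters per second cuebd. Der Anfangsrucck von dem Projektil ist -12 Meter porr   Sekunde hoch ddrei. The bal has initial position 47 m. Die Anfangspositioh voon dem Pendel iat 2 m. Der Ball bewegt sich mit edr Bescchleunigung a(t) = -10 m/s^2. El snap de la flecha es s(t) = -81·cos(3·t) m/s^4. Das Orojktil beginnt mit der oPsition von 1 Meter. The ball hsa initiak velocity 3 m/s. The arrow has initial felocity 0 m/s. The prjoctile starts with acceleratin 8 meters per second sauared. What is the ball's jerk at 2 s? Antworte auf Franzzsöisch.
Nous devons dériver notre équation de l'accélération a(t) = -10 1 fois. La dérivée de l'accélération donne le jerk: j(t) = 0. En utilisant j(t) = 0 et en substituant t = 2, nous trouvons j = 0.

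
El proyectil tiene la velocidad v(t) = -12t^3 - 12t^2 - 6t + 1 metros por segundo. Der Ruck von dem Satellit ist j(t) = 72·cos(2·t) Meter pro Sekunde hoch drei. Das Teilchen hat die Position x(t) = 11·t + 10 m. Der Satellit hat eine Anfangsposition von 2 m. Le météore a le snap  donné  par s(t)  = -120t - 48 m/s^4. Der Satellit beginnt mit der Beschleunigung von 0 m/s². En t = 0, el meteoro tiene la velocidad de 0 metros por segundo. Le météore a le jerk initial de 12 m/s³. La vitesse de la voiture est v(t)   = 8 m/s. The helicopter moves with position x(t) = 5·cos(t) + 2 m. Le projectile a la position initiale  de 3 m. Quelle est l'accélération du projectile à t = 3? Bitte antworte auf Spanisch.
Para resolver esto, necesitamos tomar 1 derivada de nuestra ecuación de la velocidad v(t) = -12·t^3 - 12·t^2 - 6·t + 1. La derivada de la velocidad da la aceleración: a(t) = -36·t^2 - 24·t - 6. De la ecuación de la aceleración a(t) = -36·t^2 - 24·t - 6, sustituimos t = 3 para obtener a = -402.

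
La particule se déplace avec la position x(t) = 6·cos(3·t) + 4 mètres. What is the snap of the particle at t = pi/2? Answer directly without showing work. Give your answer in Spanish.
El snap en t = pi/2 es s = 0.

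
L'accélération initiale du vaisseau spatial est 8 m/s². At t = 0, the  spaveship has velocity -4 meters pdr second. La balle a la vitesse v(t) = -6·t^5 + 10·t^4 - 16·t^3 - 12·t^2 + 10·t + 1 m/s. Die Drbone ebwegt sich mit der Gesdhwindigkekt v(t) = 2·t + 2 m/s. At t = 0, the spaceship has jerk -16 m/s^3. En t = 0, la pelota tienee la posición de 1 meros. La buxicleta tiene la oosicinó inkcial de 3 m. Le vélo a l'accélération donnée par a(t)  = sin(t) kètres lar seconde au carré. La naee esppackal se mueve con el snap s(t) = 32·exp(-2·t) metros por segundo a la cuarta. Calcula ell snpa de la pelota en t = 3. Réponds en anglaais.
We must differentiate our velocity equation v(t) = -6·t^5 + 10·t^4 - 16·t^3 - 12·t^2 + 10·t + 1 3 times. Taking d/dt of v(t), we find a(t) = -30·t^4 + 40·t^3 - 48·t^2 - 24·t + 10. Differentiating acceleration, we get jerk: j(t) = -120·t^3 + 120·t^2 - 96·t - 24. The derivative of jerk gives snap: s(t) = -360·t^2 + 240·t - 96. Using s(t) = -360·t^2 + 240·t - 96 and substituting t = 3, we find s = -2616.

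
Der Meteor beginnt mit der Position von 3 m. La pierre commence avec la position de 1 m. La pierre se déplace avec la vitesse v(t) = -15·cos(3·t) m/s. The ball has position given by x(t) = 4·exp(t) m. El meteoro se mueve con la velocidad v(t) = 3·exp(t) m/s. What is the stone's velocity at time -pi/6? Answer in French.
En utilisant v(t) = -15·cos(3·t) et en substituant t = -pi/6, nous trouvons v = 0.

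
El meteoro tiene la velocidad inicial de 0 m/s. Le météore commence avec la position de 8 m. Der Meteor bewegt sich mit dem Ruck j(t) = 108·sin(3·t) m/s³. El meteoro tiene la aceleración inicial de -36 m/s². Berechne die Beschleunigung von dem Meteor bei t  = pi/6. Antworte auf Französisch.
En partant du jerk j(t) = 108·sin(3·t), nous prenons 1 primitive. En prenant ∫j(t)dt et en appliquant a(0) = -36, nous trouvons a(t) = -36·cos(3·t). De l'équation de l'accélération a(t) = -36·cos(3·t), nous substituons t = pi/6 pour obtenir a = 0.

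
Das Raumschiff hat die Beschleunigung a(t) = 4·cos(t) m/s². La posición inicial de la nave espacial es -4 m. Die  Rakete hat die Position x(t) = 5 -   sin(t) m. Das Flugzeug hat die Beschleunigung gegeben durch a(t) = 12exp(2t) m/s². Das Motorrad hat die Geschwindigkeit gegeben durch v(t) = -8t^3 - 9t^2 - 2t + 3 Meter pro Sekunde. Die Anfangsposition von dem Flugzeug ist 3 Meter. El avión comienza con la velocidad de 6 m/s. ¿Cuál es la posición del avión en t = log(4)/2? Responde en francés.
Pour résoudre ceci, nous devons prendre 2 primitives de notre équation de l'accélération a(t) = 12·exp(2·t). L'intégrale de l'accélération est la vitesse. En utilisant v(0) = 6, nous obtenons v(t) = 6·exp(2·t). La primitive de la vitesse est la position. En utilisant x(0) = 3, nous obtenons x(t) = 3·exp(2·t). En utilisant x(t) = 3·exp(2·t) et en substituant t = log(4)/2, nous trouvons x = 12.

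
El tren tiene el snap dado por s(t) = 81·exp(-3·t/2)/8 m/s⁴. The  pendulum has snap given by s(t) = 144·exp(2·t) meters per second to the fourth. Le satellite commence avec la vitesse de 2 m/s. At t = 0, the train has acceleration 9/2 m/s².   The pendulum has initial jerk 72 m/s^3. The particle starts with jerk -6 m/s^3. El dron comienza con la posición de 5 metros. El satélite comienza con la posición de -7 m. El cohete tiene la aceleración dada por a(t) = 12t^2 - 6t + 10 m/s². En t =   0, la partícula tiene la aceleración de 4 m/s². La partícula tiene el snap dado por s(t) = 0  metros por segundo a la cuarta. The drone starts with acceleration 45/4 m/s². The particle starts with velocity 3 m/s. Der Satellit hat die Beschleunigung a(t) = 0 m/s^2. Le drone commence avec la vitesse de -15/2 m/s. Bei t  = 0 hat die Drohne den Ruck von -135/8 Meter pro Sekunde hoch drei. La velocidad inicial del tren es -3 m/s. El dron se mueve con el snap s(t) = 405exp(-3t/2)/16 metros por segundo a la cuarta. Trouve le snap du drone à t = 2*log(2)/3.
Nous avons le snap s(t) = 405·exp(-3·t/2)/16. En substituant t = 2*log(2)/3: s(2*log(2)/3) = 405/32.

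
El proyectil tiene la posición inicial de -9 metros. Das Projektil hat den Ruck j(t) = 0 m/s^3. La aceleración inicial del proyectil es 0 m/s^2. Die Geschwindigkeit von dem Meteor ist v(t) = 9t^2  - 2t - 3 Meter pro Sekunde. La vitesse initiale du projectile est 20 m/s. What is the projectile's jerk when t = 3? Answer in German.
Wir haben den Ruck j(t) = 0. Durch Einsetzen von t = 3: j(3) = 0.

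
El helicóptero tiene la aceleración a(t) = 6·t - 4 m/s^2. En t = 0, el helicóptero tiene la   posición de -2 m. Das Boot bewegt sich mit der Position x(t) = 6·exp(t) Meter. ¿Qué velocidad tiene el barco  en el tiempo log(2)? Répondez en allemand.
Um dies zu lösen, müssen wir 1 Ableitung unserer Gleichung für die Position x(t) = 6·exp(t) nehmen. Mit d/dt von x(t) finden wir v(t) = 6·exp(t). Mit v(t) = 6·exp(t) und Einsetzen von t = log(2), finden wir v = 12.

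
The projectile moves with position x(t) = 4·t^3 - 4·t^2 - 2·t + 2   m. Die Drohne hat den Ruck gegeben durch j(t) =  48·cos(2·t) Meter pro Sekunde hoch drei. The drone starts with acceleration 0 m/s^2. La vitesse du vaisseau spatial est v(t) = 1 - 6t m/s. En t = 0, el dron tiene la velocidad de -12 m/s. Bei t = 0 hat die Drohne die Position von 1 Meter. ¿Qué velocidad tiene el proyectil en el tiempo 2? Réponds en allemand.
Wir müssen unsere Gleichung für die Position x(t) = 4·t^3 - 4·t^2 - 2·t + 2 1-mal ableiten. Durch Ableiten von der Position erhalten wir die Geschwindigkeit: v(t) = 12·t^2 - 8·t - 2. Mit v(t) = 12·t^2 - 8·t - 2 und Einsetzen von t = 2, finden wir v = 30.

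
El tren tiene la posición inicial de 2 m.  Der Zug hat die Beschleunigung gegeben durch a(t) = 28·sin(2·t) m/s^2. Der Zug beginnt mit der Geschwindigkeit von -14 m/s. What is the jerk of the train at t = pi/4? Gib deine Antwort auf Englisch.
We must differentiate our acceleration equation a(t) = 28·sin(2·t) 1 time. Differentiating acceleration, we get jerk: j(t) = 56·cos(2·t). We have jerk j(t) = 56·cos(2·t). Substituting t = pi/4: j(pi/4) = 0.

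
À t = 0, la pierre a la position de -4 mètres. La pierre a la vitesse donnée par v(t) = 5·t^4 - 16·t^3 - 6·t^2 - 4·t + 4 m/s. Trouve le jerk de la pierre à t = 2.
Nous devons dériver notre équation de la vitesse v(t) = 5·t^4 - 16·t^3 - 6·t^2 - 4·t + 4 2 fois. En prenant d/dt de v(t), nous trouvons a(t) = 20·t^3 - 48·t^2 - 12·t - 4. En dérivant l'accélération, nous obtenons le jerk: j(t) = 60·t^2 - 96·t - 12. En utilisant j(t) = 60·t^2 - 96·t - 12 et en substituant t = 2, nous trouvons j = 36.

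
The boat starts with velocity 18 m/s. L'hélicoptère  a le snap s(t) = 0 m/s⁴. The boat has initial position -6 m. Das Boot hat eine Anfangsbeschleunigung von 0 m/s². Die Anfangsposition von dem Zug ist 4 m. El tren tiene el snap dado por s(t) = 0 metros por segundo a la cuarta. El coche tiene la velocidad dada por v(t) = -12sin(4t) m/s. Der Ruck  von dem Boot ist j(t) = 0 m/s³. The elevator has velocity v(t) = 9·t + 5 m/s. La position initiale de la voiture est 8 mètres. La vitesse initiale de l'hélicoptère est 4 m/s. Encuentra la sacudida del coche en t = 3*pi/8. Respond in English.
Starting from velocity v(t) = -12·sin(4·t), we take 2 derivatives. The derivative of velocity gives acceleration: a(t) = -48·cos(4·t). Differentiating acceleration, we get jerk: j(t) = 192·sin(4·t). From the given jerk equation j(t) = 192·sin(4·t), we substitute t = 3*pi/8 to get j = -192.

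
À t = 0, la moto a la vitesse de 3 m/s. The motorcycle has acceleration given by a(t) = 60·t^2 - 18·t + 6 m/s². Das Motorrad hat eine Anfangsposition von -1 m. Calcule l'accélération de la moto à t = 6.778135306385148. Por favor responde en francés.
De l'équation de l'accélération a(t) = 60·t^2 - 18·t + 6, nous substituons t = 6.778135306385148 pour obtenir a = 2640.58065838496.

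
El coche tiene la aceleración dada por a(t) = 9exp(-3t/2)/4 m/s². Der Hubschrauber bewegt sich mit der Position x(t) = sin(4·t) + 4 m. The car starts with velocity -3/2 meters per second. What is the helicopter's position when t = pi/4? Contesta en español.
Usando x(t) = sin(4·t) + 4 y sustituyendo t = pi/4, encontramos x = 4.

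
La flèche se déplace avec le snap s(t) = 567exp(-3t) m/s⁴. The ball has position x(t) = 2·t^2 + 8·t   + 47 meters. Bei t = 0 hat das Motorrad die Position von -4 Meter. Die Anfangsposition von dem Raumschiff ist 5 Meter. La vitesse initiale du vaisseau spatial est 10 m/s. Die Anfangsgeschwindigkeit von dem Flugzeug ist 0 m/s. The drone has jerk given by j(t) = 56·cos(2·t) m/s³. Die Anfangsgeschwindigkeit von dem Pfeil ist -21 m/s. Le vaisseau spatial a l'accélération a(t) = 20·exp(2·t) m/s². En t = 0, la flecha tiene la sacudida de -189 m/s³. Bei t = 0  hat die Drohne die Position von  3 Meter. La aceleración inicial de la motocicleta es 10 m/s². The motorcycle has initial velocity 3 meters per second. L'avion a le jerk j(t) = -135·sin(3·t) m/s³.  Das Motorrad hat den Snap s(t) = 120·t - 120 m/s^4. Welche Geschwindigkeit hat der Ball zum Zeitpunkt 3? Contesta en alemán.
Ausgehend von der Position x(t) = 2·t^2 + 8·t + 47, nehmen wir 1 Ableitung. Durch Ableiten von der Position erhalten wir die Geschwindigkeit: v(t) = 4·t + 8. Aus der Gleichung für die Geschwindigkeit v(t) = 4·t + 8, setzen wir t = 3 ein und erhalten v = 20.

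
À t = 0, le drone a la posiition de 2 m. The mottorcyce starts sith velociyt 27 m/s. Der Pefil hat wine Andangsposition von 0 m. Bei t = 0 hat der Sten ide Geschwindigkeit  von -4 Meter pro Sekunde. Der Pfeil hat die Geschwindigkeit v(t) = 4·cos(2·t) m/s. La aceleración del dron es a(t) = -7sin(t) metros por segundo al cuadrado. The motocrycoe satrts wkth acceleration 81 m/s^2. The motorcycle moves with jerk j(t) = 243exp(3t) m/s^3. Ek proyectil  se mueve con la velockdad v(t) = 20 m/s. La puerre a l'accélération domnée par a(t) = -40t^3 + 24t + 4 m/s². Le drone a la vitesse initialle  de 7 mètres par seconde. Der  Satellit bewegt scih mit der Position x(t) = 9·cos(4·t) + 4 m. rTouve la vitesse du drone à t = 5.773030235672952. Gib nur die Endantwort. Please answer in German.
Die Geschwindigkeit bei t = 5.773030235672952 ist v = 6.10868156339950.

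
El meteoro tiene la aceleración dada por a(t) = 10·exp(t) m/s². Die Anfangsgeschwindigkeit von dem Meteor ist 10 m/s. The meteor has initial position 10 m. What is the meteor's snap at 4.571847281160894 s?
To solve this, we need to take 2 derivatives of our acceleration equation a(t) = 10·exp(t). The derivative of acceleration gives jerk: j(t) = 10·exp(t). The derivative of jerk gives snap: s(t) = 10·exp(t). From the given snap equation s(t) = 10·exp(t), we substitute t = 4.571847281160894 to get s = 967.226187153639.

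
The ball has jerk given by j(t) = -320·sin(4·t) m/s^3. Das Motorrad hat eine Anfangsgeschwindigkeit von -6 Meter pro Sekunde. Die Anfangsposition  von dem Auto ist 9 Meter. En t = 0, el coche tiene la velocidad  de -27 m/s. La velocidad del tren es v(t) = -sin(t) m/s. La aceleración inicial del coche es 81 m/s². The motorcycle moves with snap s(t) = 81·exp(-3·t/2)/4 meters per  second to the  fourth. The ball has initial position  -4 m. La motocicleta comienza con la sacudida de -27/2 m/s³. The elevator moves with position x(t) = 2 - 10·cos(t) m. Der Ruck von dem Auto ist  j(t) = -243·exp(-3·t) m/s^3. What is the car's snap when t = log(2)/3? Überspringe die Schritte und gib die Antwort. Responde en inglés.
The answer is 729/2.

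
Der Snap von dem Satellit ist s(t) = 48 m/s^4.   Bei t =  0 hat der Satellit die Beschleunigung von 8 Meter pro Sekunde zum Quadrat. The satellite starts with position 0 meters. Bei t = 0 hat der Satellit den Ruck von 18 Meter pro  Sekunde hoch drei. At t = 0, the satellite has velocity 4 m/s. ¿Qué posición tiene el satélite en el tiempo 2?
Para resolver esto, necesitamos tomar 4 integrales de nuestra ecuación del snap s(t) = 48. Tomando ∫s(t)dt y aplicando j(0) = 18, encontramos j(t) = 48·t + 18. La antiderivada de la sacudida es la aceleración. Usando a(0) = 8, obtenemos a(t) = 24·t^2 + 18·t + 8. La antiderivada de la aceleración es la velocidad. Usando v(0) = 4, obtenemos v(t) = 8·t^3 + 9·t^2 + 8·t + 4. Tomando ∫v(t)dt y aplicando x(0) = 0, encontramos x(t) = 2·t^4 + 3·t^3 + 4·t^2 + 4·t. Tenemos la posición x(t) = 2·t^4 + 3·t^3 + 4·t^2 + 4·t. Sustituyendo t = 2: x(2) = 80.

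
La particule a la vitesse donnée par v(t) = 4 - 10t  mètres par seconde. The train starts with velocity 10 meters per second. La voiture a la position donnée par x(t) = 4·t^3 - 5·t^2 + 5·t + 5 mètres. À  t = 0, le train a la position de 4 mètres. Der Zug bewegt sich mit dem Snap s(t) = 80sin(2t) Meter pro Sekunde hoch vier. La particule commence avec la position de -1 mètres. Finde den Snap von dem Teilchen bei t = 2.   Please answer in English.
We must differentiate our velocity equation v(t) = 4 - 10·t 3 times. The derivative of velocity gives acceleration: a(t) = -10. Taking d/dt of a(t), we find j(t) = 0. Taking d/dt of j(t), we find s(t) = 0. From the given snap equation s(t) = 0, we substitute t = 2 to get s = 0.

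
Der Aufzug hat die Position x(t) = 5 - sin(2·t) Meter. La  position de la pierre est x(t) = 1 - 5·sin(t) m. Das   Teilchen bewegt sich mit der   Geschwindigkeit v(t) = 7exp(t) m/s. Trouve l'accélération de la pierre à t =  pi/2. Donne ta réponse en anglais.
We must differentiate our position equation x(t) = 1 - 5·sin(t) 2 times. The derivative of position gives velocity: v(t) = -5·cos(t). Taking d/dt of v(t), we find a(t) = 5·sin(t). Using a(t) = 5·sin(t) and substituting t = pi/2, we find a = 5.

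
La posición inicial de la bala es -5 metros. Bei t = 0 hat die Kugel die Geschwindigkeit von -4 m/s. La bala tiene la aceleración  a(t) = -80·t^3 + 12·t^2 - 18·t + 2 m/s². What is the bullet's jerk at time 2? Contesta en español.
Debemos derivar nuestra ecuación de la aceleración a(t) = -80·t^3 + 12·t^2 - 18·t + 2 1 vez. La derivada de la aceleración da la sacudida: j(t) = -240·t^2 + 24·t - 18. De la ecuación de la sacudida j(t) = -240·t^2 + 24·t - 18, sustituimos t = 2 para obtener j = -930.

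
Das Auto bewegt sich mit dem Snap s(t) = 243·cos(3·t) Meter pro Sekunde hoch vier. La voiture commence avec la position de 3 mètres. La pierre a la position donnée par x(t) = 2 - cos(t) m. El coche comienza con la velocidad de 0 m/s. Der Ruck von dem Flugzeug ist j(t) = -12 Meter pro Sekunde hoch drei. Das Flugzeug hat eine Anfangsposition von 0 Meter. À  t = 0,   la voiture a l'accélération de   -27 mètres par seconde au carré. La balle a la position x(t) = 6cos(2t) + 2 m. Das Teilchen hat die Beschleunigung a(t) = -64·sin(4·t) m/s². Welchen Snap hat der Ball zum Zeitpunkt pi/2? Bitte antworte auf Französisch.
Pour résoudre ceci, nous devons prendre 4 dérivées de notre équation de la position x(t) = 6·cos(2·t) + 2. En dérivant la position, nous obtenons la vitesse: v(t) = -12·sin(2·t). La dérivée de la vitesse donne l'accélération: a(t) = -24·cos(2·t). En dérivant l'accélération, nous obtenons le jerk: j(t) = 48·sin(2·t). En dérivant le jerk, nous obtenons le snap: s(t) = 96·cos(2·t). En utilisant s(t) = 96·cos(2·t) et en substituant t = pi/2, nous trouvons s = -96.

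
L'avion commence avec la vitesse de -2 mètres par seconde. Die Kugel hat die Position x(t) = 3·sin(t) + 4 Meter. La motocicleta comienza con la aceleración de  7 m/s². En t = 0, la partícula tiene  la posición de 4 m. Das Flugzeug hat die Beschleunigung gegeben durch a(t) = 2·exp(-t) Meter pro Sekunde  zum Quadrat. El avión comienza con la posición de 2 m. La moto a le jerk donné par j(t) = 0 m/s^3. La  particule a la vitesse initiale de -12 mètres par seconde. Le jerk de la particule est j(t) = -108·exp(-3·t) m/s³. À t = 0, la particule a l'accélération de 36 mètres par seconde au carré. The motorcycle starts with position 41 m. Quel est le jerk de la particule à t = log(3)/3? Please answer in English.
From the given jerk equation j(t) = -108·exp(-3·t), we substitute t = log(3)/3 to get j = -36.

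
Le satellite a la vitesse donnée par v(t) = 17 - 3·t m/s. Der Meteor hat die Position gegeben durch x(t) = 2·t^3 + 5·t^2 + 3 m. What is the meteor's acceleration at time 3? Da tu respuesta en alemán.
Wir müssen unsere Gleichung für die Position x(t) = 2·t^3 + 5·t^2 + 3 2-mal ableiten. Durch Ableiten von der Position erhalten wir die Geschwindigkeit: v(t) = 6·t^2 + 10·t. Mit d/dt von v(t) finden wir a(t) = 12·t + 10. Wir haben die Beschleunigung a(t) = 12·t + 10. Durch Einsetzen von t = 3: a(3) = 46.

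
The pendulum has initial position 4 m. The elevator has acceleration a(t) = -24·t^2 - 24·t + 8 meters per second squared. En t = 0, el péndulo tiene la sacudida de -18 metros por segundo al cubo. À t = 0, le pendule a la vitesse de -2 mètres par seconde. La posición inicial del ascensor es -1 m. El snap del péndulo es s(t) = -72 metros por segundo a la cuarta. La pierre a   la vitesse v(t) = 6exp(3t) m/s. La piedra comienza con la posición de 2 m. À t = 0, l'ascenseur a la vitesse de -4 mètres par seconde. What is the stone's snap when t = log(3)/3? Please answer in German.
Wir müssen unsere Gleichung für die Geschwindigkeit v(t) = 6·exp(3·t) 3-mal ableiten. Durch Ableiten von der Geschwindigkeit erhalten wir die Beschleunigung: a(t) = 18·exp(3·t). Mit d/dt von a(t) finden wir j(t) = 54·exp(3·t). Die Ableitung von dem Ruck ergibt den Snap: s(t) = 162·exp(3·t). Aus der Gleichung für den Snap s(t) = 162·exp(3·t), setzen wir t = log(3)/3 ein und erhalten s = 486.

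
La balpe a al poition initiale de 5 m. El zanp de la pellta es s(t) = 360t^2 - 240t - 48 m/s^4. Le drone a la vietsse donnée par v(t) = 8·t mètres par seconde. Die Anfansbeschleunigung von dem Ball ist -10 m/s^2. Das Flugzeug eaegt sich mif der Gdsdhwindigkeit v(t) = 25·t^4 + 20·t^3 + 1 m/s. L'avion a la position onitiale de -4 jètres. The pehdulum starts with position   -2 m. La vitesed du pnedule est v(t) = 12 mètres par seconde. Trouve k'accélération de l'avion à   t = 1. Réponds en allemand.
Ausgehend von der Geschwindigkeit v(t) = 25·t^4 + 20·t^3 + 1, nehmen wir 1 Ableitung. Durch Ableiten von der Geschwindigkeit erhalten wir die Beschleunigung: a(t) = 100·t^3 + 60·t^2. Mit a(t) = 100·t^3 + 60·t^2 und Einsetzen von t = 1, finden wir a = 160.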